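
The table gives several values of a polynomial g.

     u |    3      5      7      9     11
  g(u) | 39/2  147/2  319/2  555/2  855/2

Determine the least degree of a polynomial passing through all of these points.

2

Forward differences of the values at u = 3, 5, 7, 9, 11:
  g  : 39/2  147/2  319/2  555/2  855/2
  Δ  : 54  86  118  150
  Δ^2: 32  32  32
  Δ^3: 0  0
  Δ^4: 0
The second differences are constant (32) and nonzero, while all higher differences vanish, so the minimal degree is 2.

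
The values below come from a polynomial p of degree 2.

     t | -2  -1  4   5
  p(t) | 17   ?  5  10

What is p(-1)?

10

The 3 known points determine the degree-2 polynomial uniquely.
Write p(t) = at^2 + bt + c. Substituting each data point gives a linear system:
  4a - 2b + c = 17
  16a + 4b + c = 5
  25a + 5b + c = 10
Solving the system yields a = 1, b = -4, c = 5.
So p(t) = t² - 4t + 5.
Then p(-1) = 10.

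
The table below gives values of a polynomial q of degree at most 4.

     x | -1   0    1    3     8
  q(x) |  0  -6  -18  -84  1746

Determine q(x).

Write q(x) = ax^4 + bx^3 + cx^2 + dx + e. Substituting each data point gives a linear system:
  a - b + c - d + e = 0
  e = -6
  a + b + c + d + e = -18
  81a + 27b + 9c + 3d + e = -84
  4096a + 512b + 64c + 8d + e = 1746
Solving the system yields a = 1, b = -4, c = -4, d = -5, e = -6.
So q(x) = x⁴ - 4x³ - 4x² - 5x - 6.
Check: q(-1) = 0. ✓

q(x) = x^4 - 4x^3 - 4x^2 - 5x - 6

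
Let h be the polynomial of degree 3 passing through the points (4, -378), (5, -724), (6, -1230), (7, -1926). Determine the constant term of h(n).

6

Write h(n) = an^3 + bn^2 + cn + d. Substituting each data point gives a linear system:
  64a + 16b + 4c + d = -378
  125a + 25b + 5c + d = -724
  216a + 36b + 6c + d = -1230
  343a + 49b + 7c + d = -1926
Solving the system yields a = -5, b = -5, c = 4, d = 6.
So h(n) = -5n^3 - 5n^2 + 4n + 6.
The constant term is 6.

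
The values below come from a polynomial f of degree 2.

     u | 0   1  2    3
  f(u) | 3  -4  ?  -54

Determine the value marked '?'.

The 3 known points determine the degree-2 polynomial uniquely.
Write f(u) = au^2 + bu + c. Substituting each data point gives a linear system:
  c = 3
  a + b + c = -4
  9a + 3b + c = -54
Solving the system yields a = -6, b = -1, c = 3.
So f(u) = -6u^2 - u + 3.
Then f(2) = -23.

-23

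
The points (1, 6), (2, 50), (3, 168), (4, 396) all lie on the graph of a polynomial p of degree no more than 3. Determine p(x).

p(x) = 6x^3 + x^2 - x

Write p(x) = ax^3 + bx^2 + cx + d. Substituting each data point gives a linear system:
  a + b + c + d = 6
  8a + 4b + 2c + d = 50
  27a + 9b + 3c + d = 168
  64a + 16b + 4c + d = 396
Solving the system yields a = 6, b = 1, c = -1, d = 0.
So p(x) = 6x^3 + x^2 - x.
Check: p(4) = 396. ✓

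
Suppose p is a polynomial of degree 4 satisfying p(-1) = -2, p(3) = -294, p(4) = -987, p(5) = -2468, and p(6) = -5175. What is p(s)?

Write p(s) = as^4 + bs^3 + cs^2 + ds + e. Substituting each data point gives a linear system:
  a - b + c - d + e = -2
  81a + 27b + 9c + 3d + e = -294
  256a + 64b + 16c + 4d + e = -987
  625a + 125b + 25c + 5d + e = -2468
  1296a + 216b + 36c + 6d + e = -5175
Solving the system yields a = -4, b = -1, c = 6, d = 2, e = -3.
So p(s) = -4s^4 - s^3 + 6s^2 + 2s - 3.
Check: p(-1) = -2. ✓

p(s) = -4s^4 - s^3 + 6s^2 + 2s - 3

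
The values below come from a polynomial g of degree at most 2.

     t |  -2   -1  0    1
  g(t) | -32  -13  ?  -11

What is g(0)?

The 3 known points determine the degree-2 polynomial uniquely.
Write g(t) = at^2 + bt + c. Substituting each data point gives a linear system:
  4a - 2b + c = -32
  a - b + c = -13
  a + b + c = -11
Solving the system yields a = -6, b = 1, c = -6.
So g(t) = -6t^2 + t - 6.
Then g(0) = -6.

-6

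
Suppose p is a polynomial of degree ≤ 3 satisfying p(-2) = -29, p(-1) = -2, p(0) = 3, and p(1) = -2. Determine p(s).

Write p(s) = as^3 + bs^2 + cs + d. Substituting each data point gives a linear system:
  -8a + 4b - 2c + d = -29
  -a + b - c + d = -2
  d = 3
  a + b + c + d = -2
Solving the system yields a = 2, b = -5, c = -2, d = 3.
So p(s) = 2s^3 - 5s^2 - 2s + 3.
Check: p(-1) = -2. ✓

p(s) = 2s^3 - 5s^2 - 2s + 3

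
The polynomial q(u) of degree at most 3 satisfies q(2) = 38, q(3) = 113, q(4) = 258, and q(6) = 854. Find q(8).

2018

Using the Lagrange interpolation formula with nodes 2, 3, 4, 6:
  L_0(u) = (u - 3)(u - 4)(u - 6) / -8
  L_1(u) = (u - 2)(u - 4)(u - 6) / 3
  L_2(u) = (u - 2)(u - 3)(u - 6) / -4
  L_3(u) = (u - 2)(u - 3)(u - 4) / 24
Then q(u) = 38·L_0(u) + 113·L_1(u) + 258·L_2(u) + 854·L_3(u).
Expanding and collecting terms gives q(u) = 4u^3 - u^2 + 4u + 2.
Evaluating at u = 8: q(8) = 2018.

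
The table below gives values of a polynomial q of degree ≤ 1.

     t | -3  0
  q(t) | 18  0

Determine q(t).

Write q(t) = at + b. Substituting each data point gives a linear system:
  -3a + b = 18
  b = 0
Solving the system yields a = -6, b = 0.
So q(t) = -6t.
Check: q(-3) = 18. ✓

q(t) = -6t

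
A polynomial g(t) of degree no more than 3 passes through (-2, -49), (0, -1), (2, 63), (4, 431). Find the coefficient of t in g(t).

Write g(t) = at^3 + bt^2 + ct + d. Substituting each data point gives a linear system:
  -8a + 4b - 2c + d = -49
  d = -1
  8a + 4b + 2c + d = 63
  64a + 16b + 4c + d = 431
Solving the system yields a = 6, b = 2, c = 4, d = -1.
So g(t) = 6t^3 + 2t^2 + 4t - 1.
The coefficient of t is 4.

4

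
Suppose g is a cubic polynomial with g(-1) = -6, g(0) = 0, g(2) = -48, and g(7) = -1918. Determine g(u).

Using the Lagrange interpolation formula with nodes -1, 0, 2, 7:
  L_0(u) = u(u - 2)(u - 7) / -24
  L_1(u) = (u + 1)(u - 2)(u - 7) / 14
  L_2(u) = (u + 1)u(u - 7) / -30
  L_3(u) = (u + 1)u(u - 2) / 280
Then g(u) = -6·L_0(u) + 0·L_1(u) - 48·L_2(u) - 1918·L_3(u).
Expanding and collecting terms gives g(u) = -5u^3 - 5u^2 + 6u.
Check: g(-1) = -6. ✓

g(u) = -5u^3 - 5u^2 + 6u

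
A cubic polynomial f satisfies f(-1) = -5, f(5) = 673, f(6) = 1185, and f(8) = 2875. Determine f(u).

f(u) = 6u^3 - 3u^2 - u + 3

Using the Lagrange interpolation formula with nodes -1, 5, 6, 8:
  L_0(u) = (u - 5)(u - 6)(u - 8) / -378
  L_1(u) = (u + 1)(u - 6)(u - 8) / 18
  L_2(u) = (u + 1)(u - 5)(u - 8) / -14
  L_3(u) = (u + 1)(u - 5)(u - 6) / 54
Then f(u) = -5·L_0(u) + 673·L_1(u) + 1185·L_2(u) + 2875·L_3(u).
Expanding and collecting terms gives f(u) = 6u^3 - 3u^2 - u + 3.
Check: f(-1) = -5. ✓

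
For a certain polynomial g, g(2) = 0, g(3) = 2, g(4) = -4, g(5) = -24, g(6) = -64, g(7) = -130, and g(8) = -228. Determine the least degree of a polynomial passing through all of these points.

3

Forward differences of the values at s = 2, 3, 4, 5, 6, 7, 8:
  g  : 0  2  -4  -24  -64  -130  -228
  Δ  : 2  -6  -20  -40  -66  -98
  Δ^2: -8  -14  -20  -26  -32
  Δ^3: -6  -6  -6  -6
  Δ^4: 0  0  0
  Δ^5: 0  0
  Δ^6: 0
The third differences are constant (-6) and nonzero, while all higher differences vanish, so the minimal degree is 3.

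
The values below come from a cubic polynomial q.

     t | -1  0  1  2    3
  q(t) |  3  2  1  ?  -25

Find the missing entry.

The 4 known points determine the degree-3 polynomial uniquely.
Write q(t) = at^3 + bt^2 + ct + d. Substituting each data point gives a linear system:
  -a + b - c + d = 3
  d = 2
  a + b + c + d = 1
  27a + 9b + 3c + d = -25
Solving the system yields a = -1, b = 0, c = 0, d = 2.
So q(t) = -t^3 + 2.
Then q(2) = -6.

-6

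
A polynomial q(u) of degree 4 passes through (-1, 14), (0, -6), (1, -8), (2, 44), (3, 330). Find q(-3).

684

Forward differences of the values at u = -1, 0, 1, 2, 3:
  q  : 14  -6  -8  44  330
  Δ  : -20  -2  52  286
  Δ^2: 18  54  234
  Δ^3: 36  180
  Δ^4: 144
The fourth differences are constant, confirming degree 4.
Interpolating (Newton forward form) and evaluating at u = -3 gives q(-3) = 684.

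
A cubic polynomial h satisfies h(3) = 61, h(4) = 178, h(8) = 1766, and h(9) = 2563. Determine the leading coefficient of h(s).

Write h(s) = as^3 + bs^2 + cs + d. Substituting each data point gives a linear system:
  27a + 9b + 3c + d = 61
  64a + 16b + 4c + d = 178
  512a + 64b + 8c + d = 1766
  729a + 81b + 9c + d = 2563
Solving the system yields a = 4, b = -4, c = -3, d = -2.
So h(s) = 4s³ - 4s² - 3s - 2.
The leading coefficient is 4.

4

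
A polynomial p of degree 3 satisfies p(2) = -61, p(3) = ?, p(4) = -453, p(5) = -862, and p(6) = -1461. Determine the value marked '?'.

On equispaced nodes a degree-3 polynomial has vanishing fourth forward difference, so
  p(2) - 4·p(3) + 6·p(4) - 4·p(5) + p(6) = 0.
Substituting the known values and solving for p(3):
  -4·p(3) = 792
  p(3) = -198.

-198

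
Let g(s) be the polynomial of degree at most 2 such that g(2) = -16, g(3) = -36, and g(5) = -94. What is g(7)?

-176

Write g(s) = as^2 + bs + c. Substituting each data point gives a linear system:
  4a + 2b + c = -16
  9a + 3b + c = -36
  25a + 5b + c = -94
Solving the system yields a = -3, b = -5, c = 6.
So g(s) = -3s^2 - 5s + 6.
Then g(7) = -176.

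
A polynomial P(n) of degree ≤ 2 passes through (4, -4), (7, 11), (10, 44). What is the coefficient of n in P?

Write P(n) = an^2 + bn + c. Substituting each data point gives a linear system:
  16a + 4b + c = -4
  49a + 7b + c = 11
  100a + 10b + c = 44
Solving the system yields a = 1, b = -6, c = 4.
So P(n) = n^2 - 6n + 4.
The coefficient of n is -6.

-6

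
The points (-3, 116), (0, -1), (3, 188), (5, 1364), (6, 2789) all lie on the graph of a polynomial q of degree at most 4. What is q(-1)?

-4

Using the Lagrange interpolation formula with nodes -3, 0, 3, 5, 6:
  L_0(s) = s(s - 3)(s - 5)(s - 6) / 1296
  L_1(s) = (s + 3)(s - 3)(s - 5)(s - 6) / -270
  L_2(s) = (s + 3)s(s - 5)(s - 6) / 108
  L_3(s) = (s + 3)s(s - 3)(s - 6) / -80
  L_4(s) = (s + 3)s(s - 3)(s - 5) / 162
Then q(s) = 116·L_0(s) - 1·L_1(s) + 188·L_2(s) + 1364·L_3(s) + 2789·L_4(s).
Expanding and collecting terms gives q(s) = 2s⁴ + s³ - s² + 3s - 1.
Evaluating at s = -1: q(-1) = -4.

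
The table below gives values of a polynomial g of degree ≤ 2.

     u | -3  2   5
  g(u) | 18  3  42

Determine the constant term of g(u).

Write g(u) = au^2 + bu + c. Substituting each data point gives a linear system:
  9a - 3b + c = 18
  4a + 2b + c = 3
  25a + 5b + c = 42
Solving the system yields a = 2, b = -1, c = -3.
So g(u) = 2u^2 - u - 3.
The constant term is -3.

-3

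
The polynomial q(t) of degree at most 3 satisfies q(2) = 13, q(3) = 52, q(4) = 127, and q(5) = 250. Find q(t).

q(t) = 2t^3 + t - 5

Write q(t) = at^3 + bt^2 + ct + d. Substituting each data point gives a linear system:
  8a + 4b + 2c + d = 13
  27a + 9b + 3c + d = 52
  64a + 16b + 4c + d = 127
  125a + 25b + 5c + d = 250
Solving the system yields a = 2, b = 0, c = 1, d = -5.
So q(t) = 2t^3 + t - 5.
Check: q(2) = 13. ✓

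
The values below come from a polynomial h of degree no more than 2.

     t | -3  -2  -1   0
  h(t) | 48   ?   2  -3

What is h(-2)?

19

On equispaced nodes a degree-2 polynomial has vanishing third forward difference, so
  - h(-3) + 3·h(-2) - 3·h(-1) + h(0) = 0.
Substituting the known values and solving for h(-2):
  3·h(-2) = 57
  h(-2) = 19.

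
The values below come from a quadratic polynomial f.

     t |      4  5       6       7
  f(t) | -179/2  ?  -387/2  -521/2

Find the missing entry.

-273/2

On equispaced nodes a degree-2 polynomial has vanishing third forward difference, so
  - f(4) + 3·f(5) - 3·f(6) + f(7) = 0.
Substituting the known values and solving for f(5):
  3·f(5) = -819/2
  f(5) = -273/2.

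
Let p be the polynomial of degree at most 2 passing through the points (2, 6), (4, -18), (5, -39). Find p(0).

Using the Lagrange interpolation formula with nodes 2, 4, 5:
  L_0(x) = (x - 4)(x - 5) / 6
  L_1(x) = (x - 2)(x - 5) / -2
  L_2(x) = (x - 2)(x - 4) / 3
Then p(x) = 6·L_0(x) - 18·L_1(x) - 39·L_2(x).
Expanding and collecting terms gives p(x) = -3x^2 + 6x + 6.
Evaluating at x = 0: p(0) = 6.

6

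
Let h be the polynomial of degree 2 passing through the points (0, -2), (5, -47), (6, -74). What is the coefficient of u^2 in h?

-3

Write h(u) = au^2 + bu + c. Substituting each data point gives a linear system:
  c = -2
  25a + 5b + c = -47
  36a + 6b + c = -74
Solving the system yields a = -3, b = 6, c = -2.
So h(u) = -3u^2 + 6u - 2.
The leading coefficient is -3.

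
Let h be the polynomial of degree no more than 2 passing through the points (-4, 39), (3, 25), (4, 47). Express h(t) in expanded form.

Write h(t) = at^2 + bt + c. Substituting each data point gives a linear system:
  16a - 4b + c = 39
  9a + 3b + c = 25
  16a + 4b + c = 47
Solving the system yields a = 3, b = 1, c = -5.
So h(t) = 3t^2 + t - 5.
Check: h(-4) = 39. ✓

h(t) = 3t^2 + t - 5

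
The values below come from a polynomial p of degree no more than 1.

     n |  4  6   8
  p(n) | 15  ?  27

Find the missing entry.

21

On equispaced nodes a degree-1 polynomial has vanishing second forward difference, so
  p(4) - 2·p(6) + p(8) = 0.
Substituting the known values and solving for p(6):
  -2·p(6) = -42
  p(6) = 21.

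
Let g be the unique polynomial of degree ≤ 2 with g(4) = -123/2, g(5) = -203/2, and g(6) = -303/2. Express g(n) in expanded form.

g(n) = -5n^2 + 5n - 3/2

Write g(n) = an^2 + bn + c. Substituting each data point gives a linear system:
  16a + 4b + c = -123/2
  25a + 5b + c = -203/2
  36a + 6b + c = -303/2
Solving the system yields a = -5, b = 5, c = -3/2.
So g(n) = -5n^2 + 5n - 3/2.
Check: g(6) = -303/2. ✓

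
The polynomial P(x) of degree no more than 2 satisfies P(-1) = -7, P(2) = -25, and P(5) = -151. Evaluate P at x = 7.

-295

Write P(x) = ax^2 + bx + c. Substituting each data point gives a linear system:
  a - b + c = -7
  4a + 2b + c = -25
  25a + 5b + c = -151
Solving the system yields a = -6, b = 0, c = -1.
So P(x) = -6x² - 1.
Then P(7) = -295.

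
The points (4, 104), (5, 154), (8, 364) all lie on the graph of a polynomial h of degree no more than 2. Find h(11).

664

Write h(s) = as^2 + bs + c. Substituting each data point gives a linear system:
  16a + 4b + c = 104
  25a + 5b + c = 154
  64a + 8b + c = 364
Solving the system yields a = 5, b = 5, c = 4.
So h(s) = 5s^2 + 5s + 4.
Then h(11) = 664.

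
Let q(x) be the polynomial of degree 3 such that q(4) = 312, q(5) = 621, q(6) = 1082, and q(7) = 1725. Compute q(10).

5046

Write q(x) = ax^3 + bx^2 + cx + d. Substituting each data point gives a linear system:
  64a + 16b + 4c + d = 312
  125a + 25b + 5c + d = 621
  216a + 36b + 6c + d = 1082
  343a + 49b + 7c + d = 1725
Solving the system yields a = 5, b = 1, c = -5, d = -4.
So q(x) = 5x³ + x² - 5x - 4.
Then q(10) = 5046.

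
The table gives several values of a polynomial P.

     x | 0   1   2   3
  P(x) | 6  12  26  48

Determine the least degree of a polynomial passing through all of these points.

2

Forward differences of the values at x = 0, 1, 2, 3:
  P  : 6  12  26  48
  Δ  : 6  14  22
  Δ^2: 8  8
  Δ^3: 0
The second differences are constant (8) and nonzero, while all higher differences vanish, so the minimal degree is 2.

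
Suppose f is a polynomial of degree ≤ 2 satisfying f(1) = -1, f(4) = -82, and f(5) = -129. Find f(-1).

Using the Lagrange interpolation formula with nodes 1, 4, 5:
  L_0(n) = (n - 4)(n - 5) / 12
  L_1(n) = (n - 1)(n - 5) / -3
  L_2(n) = (n - 1)(n - 4) / 4
Then f(n) = -1·L_0(n) - 82·L_1(n) - 129·L_2(n).
Expanding and collecting terms gives f(n) = -5n^2 - 2n + 6.
Evaluating at n = -1: f(-1) = 3.

3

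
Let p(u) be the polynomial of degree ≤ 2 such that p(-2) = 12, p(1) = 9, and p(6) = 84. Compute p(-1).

Write p(u) = au^2 + bu + c. Substituting each data point gives a linear system:
  4a - 2b + c = 12
  a + b + c = 9
  36a + 6b + c = 84
Solving the system yields a = 2, b = 1, c = 6.
So p(u) = 2u² + u + 6.
Then p(-1) = 7.

7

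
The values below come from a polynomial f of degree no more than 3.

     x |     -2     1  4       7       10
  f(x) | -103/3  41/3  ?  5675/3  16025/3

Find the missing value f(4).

The 4 known points determine the degree-3 polynomial uniquely.
Write f(x) = ax^3 + bx^2 + cx + d. Substituting each data point gives a linear system:
  -8a + 4b - 2c + d = -103/3
  a + b + c + d = 41/3
  343a + 49b + 7c + d = 5675/3
  1000a + 100b + 10c + d = 16025/3
Solving the system yields a = 5, b = 3, c = 4, d = 5/3.
So f(x) = 5x^3 + 3x^2 + 4x + 5/3.
Then f(4) = 1157/3.

1157/3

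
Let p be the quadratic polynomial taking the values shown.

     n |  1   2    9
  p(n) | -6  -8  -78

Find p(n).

p(n) = -n^2 + n - 6

Write p(n) = an^2 + bn + c. Substituting each data point gives a linear system:
  a + b + c = -6
  4a + 2b + c = -8
  81a + 9b + c = -78
Solving the system yields a = -1, b = 1, c = -6.
So p(n) = -n² + n - 6.
Check: p(9) = -78. ✓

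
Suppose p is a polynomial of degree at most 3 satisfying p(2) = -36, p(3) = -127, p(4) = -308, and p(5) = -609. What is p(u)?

Write p(u) = au^3 + bu^2 + cu + d. Substituting each data point gives a linear system:
  8a + 4b + 2c + d = -36
  27a + 9b + 3c + d = -127
  64a + 16b + 4c + d = -308
  125a + 25b + 5c + d = -609
Solving the system yields a = -5, b = 0, c = 4, d = -4.
So p(u) = -5u^3 + 4u - 4.
Check: p(4) = -308. ✓

p(u) = -5u^3 + 4u - 4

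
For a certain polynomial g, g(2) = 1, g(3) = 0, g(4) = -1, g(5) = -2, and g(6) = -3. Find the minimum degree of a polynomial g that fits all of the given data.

Forward differences of the values at n = 2, 3, 4, 5, 6:
  g  : 1  0  -1  -2  -3
  Δ  : -1  -1  -1  -1
  Δ^2: 0  0  0
  Δ^3: 0  0
  Δ^4: 0
The first differences are constant (-1) and nonzero, while all higher differences vanish, so the minimal degree is 1.

1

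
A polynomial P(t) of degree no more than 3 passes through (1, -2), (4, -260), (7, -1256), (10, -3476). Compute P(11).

-4572

Using the Lagrange interpolation formula with nodes 1, 4, 7, 10:
  L_0(t) = (t - 4)(t - 7)(t - 10) / -162
  L_1(t) = (t - 1)(t - 7)(t - 10) / 54
  L_2(t) = (t - 1)(t - 4)(t - 10) / -54
  L_3(t) = (t - 1)(t - 4)(t - 7) / 162
Then P(t) = -2·L_0(t) - 260·L_1(t) - 1256·L_2(t) - 3476·L_3(t).
Expanding and collecting terms gives P(t) = -3t³ - 5t² + 2t + 4.
Evaluating at t = 11: P(11) = -4572.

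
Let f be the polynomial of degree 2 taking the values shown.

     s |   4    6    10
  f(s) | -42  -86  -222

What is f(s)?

f(s) = -2s^2 - 2s - 2

Write f(s) = as^2 + bs + c. Substituting each data point gives a linear system:
  16a + 4b + c = -42
  36a + 6b + c = -86
  100a + 10b + c = -222
Solving the system yields a = -2, b = -2, c = -2.
So f(s) = -2s^2 - 2s - 2.
Check: f(4) = -42. ✓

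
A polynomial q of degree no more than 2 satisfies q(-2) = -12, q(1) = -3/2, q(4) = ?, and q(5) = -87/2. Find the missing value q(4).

The 3 known points determine the degree-2 polynomial uniquely.
Write q(t) = at^2 + bt + c. Substituting each data point gives a linear system:
  4a - 2b + c = -12
  a + b + c = -3/2
  25a + 5b + c = -87/2
Solving the system yields a = -2, b = 3/2, c = -1.
So q(t) = -2t^2 + (3/2)t - 1.
Then q(4) = -27.

-27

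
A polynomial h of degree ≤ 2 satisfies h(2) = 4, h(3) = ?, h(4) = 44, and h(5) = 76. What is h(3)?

On equispaced nodes a degree-2 polynomial has vanishing third forward difference, so
  - h(2) + 3·h(3) - 3·h(4) + h(5) = 0.
Substituting the known values and solving for h(3):
  3·h(3) = 60
  h(3) = 20.

20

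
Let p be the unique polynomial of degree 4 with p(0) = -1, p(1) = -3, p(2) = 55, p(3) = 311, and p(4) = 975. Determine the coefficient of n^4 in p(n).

Write p(n) = an^4 + bn^3 + cn^2 + dn + e. Substituting each data point gives a linear system:
  e = -1
  a + b + c + d + e = -3
  16a + 8b + 4c + 2d + e = 55
  81a + 27b + 9c + 3d + e = 311
  256a + 64b + 16c + 4d + e = 975
Solving the system yields a = 3, b = 5, c = -6, d = -4, e = -1.
So p(n) = 3n^4 + 5n^3 - 6n^2 - 4n - 1.
The leading coefficient is 3.

3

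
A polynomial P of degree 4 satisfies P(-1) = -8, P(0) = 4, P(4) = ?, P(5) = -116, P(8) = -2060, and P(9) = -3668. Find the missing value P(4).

The 5 known points determine the degree-4 polynomial uniquely.
Write P(t) = at^4 + bt^3 + ct^2 + dt + e. Substituting each data point gives a linear system:
  a - b + c - d + e = -8
  e = 4
  625a + 125b + 25c + 5d + e = -116
  4096a + 512b + 64c + 8d + e = -2060
  6561a + 729b + 81c + 9d + e = -3668
Solving the system yields a = -1, b = 4, c = -1, d = 6, e = 4.
So P(t) = -t^4 + 4t^3 - t^2 + 6t + 4.
Then P(4) = 12.

12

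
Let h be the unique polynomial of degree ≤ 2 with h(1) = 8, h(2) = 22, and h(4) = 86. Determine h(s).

Write h(s) = as^2 + bs + c. Substituting each data point gives a linear system:
  a + b + c = 8
  4a + 2b + c = 22
  16a + 4b + c = 86
Solving the system yields a = 6, b = -4, c = 6.
So h(s) = 6s^2 - 4s + 6.
Check: h(2) = 22. ✓

h(s) = 6s^2 - 4s + 6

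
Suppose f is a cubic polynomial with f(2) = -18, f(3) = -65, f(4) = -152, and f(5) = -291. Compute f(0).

4

Forward differences of the values at t = 2, 3, 4, 5:
  f  : -18  -65  -152  -291
  Δ  : -47  -87  -139
  Δ^2: -40  -52
  Δ^3: -12
The third differences are constant, confirming degree 3.
Interpolating (Newton forward form) and evaluating at t = 0 gives f(0) = 4.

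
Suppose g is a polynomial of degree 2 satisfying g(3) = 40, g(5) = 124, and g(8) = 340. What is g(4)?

Using the Lagrange interpolation formula with nodes 3, 5, 8:
  L_0(s) = (s - 5)(s - 8) / 10
  L_1(s) = (s - 3)(s - 8) / -6
  L_2(s) = (s - 3)(s - 5) / 15
Then g(s) = 40·L_0(s) + 124·L_1(s) + 340·L_2(s).
Expanding and collecting terms gives g(s) = 6s² - 6s + 4.
Evaluating at s = 4: g(4) = 76.

76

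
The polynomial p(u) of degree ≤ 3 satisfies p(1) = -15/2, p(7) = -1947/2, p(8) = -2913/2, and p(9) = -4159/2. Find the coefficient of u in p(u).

-6

Write p(u) = au^3 + bu^2 + cu + d. Substituting each data point gives a linear system:
  a + b + c + d = -15/2
  343a + 49b + 7c + d = -1947/2
  512a + 64b + 8c + d = -2913/2
  729a + 81b + 9c + d = -4159/2
Solving the system yields a = -3, b = 2, c = -6, d = -1/2.
So p(u) = -3u^3 + 2u^2 - 6u - 1/2.
The coefficient of u is -6.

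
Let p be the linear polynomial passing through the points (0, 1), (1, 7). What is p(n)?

Write p(n) = an + b. Substituting each data point gives a linear system:
  b = 1
  a + b = 7
Solving the system yields a = 6, b = 1.
So p(n) = 6n + 1.
Check: p(0) = 1. ✓

p(n) = 6n + 1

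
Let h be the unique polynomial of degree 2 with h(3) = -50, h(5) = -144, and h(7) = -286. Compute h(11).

-714

Write h(s) = as^2 + bs + c. Substituting each data point gives a linear system:
  9a + 3b + c = -50
  25a + 5b + c = -144
  49a + 7b + c = -286
Solving the system yields a = -6, b = 1, c = 1.
So h(s) = -6s^2 + s + 1.
Then h(11) = -714.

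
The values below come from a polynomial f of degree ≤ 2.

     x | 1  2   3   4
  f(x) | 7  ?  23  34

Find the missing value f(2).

On equispaced nodes a degree-2 polynomial has vanishing third forward difference, so
  - f(1) + 3·f(2) - 3·f(3) + f(4) = 0.
Substituting the known values and solving for f(2):
  3·f(2) = 42
  f(2) = 14.

14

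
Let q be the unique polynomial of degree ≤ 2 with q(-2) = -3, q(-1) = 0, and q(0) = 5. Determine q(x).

q(x) = x^2 + 6x + 5

Write q(x) = ax^2 + bx + c. Substituting each data point gives a linear system:
  4a - 2b + c = -3
  a - b + c = 0
  c = 5
Solving the system yields a = 1, b = 6, c = 5.
So q(x) = x² + 6x + 5.
Check: q(-1) = 0. ✓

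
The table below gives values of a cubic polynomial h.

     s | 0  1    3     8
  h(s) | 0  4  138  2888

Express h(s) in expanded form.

Write h(s) = as^3 + bs^2 + cs + d. Substituting each data point gives a linear system:
  d = 0
  a + b + c + d = 4
  27a + 9b + 3c + d = 138
  512a + 64b + 8c + d = 2888
Solving the system yields a = 6, b = -3, c = 1, d = 0.
So h(s) = 6s^3 - 3s^2 + s.
Check: h(8) = 2888. ✓

h(s) = 6s^3 - 3s^2 + s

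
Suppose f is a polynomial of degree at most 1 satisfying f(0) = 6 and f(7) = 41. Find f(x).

Write f(x) = ax + b. Substituting each data point gives a linear system:
  b = 6
  7a + b = 41
Solving the system yields a = 5, b = 6.
So f(x) = 5x + 6.
Check: f(0) = 6. ✓

f(x) = 5x + 6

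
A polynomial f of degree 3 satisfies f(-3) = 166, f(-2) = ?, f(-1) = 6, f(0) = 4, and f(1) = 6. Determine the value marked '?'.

The 4 known points determine the degree-3 polynomial uniquely.
Write f(x) = ax^3 + bx^2 + cx + d. Substituting each data point gives a linear system:
  -27a + 9b - 3c + d = 166
  -a + b - c + d = 6
  d = 4
  a + b + c + d = 6
Solving the system yields a = -6, b = 2, c = 6, d = 4.
So f(x) = -6x³ + 2x² + 6x + 4.
Then f(-2) = 48.

48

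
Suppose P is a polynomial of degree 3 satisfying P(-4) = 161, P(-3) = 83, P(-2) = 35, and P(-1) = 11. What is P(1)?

Using the Lagrange interpolation formula with nodes -4, -3, -2, -1:
  L_0(t) = (t + 3)(t + 2)(t + 1) / -6
  L_1(t) = (t + 4)(t + 2)(t + 1) / 2
  L_2(t) = (t + 4)(t + 3)(t + 1) / -2
  L_3(t) = (t + 4)(t + 3)(t + 2) / 6
Then P(t) = 161·L_0(t) + 83·L_1(t) + 35·L_2(t) + 11·L_3(t).
Expanding and collecting terms gives P(t) = -t^3 + 6t^2 + t + 5.
Evaluating at t = 1: P(1) = 11.

11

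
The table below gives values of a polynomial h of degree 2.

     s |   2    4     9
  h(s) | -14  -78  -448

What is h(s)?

h(s) = -6s^2 + 4s + 2

Using the Lagrange interpolation formula with nodes 2, 4, 9:
  L_0(s) = (s - 4)(s - 9) / 14
  L_1(s) = (s - 2)(s - 9) / -10
  L_2(s) = (s - 2)(s - 4) / 35
Then h(s) = -14·L_0(s) - 78·L_1(s) - 448·L_2(s).
Expanding and collecting terms gives h(s) = -6s² + 4s + 2.
Check: h(4) = -78. ✓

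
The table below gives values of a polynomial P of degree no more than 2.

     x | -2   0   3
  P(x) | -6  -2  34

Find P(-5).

18

Write P(x) = ax^2 + bx + c. Substituting each data point gives a linear system:
  4a - 2b + c = -6
  c = -2
  9a + 3b + c = 34
Solving the system yields a = 2, b = 6, c = -2.
So P(x) = 2x^2 + 6x - 2.
Then P(-5) = 18.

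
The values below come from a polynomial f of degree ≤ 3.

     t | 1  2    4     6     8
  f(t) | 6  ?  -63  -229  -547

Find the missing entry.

The 4 known points determine the degree-3 polynomial uniquely.
Write f(t) = at^3 + bt^2 + ct + d. Substituting each data point gives a linear system:
  a + b + c + d = 6
  64a + 16b + 4c + d = -63
  216a + 36b + 6c + d = -229
  512a + 64b + 8c + d = -547
Solving the system yields a = -1, b = -1, c = 3, d = 5.
So f(t) = -t^3 - t^2 + 3t + 5.
Then f(2) = -1.

-1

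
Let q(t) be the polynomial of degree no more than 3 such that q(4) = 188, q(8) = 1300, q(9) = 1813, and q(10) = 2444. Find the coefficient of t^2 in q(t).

Write q(t) = at^3 + bt^2 + ct + d. Substituting each data point gives a linear system:
  64a + 16b + 4c + d = 188
  512a + 64b + 8c + d = 1300
  729a + 81b + 9c + d = 1813
  1000a + 100b + 10c + d = 2444
Solving the system yields a = 2, b = 5, c = -6, d = 4.
So q(t) = 2t^3 + 5t^2 - 6t + 4.
The coefficient of t^2 is 5.

5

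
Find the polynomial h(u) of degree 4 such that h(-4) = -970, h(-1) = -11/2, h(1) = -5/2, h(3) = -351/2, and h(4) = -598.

h(u) = -3u^4 + 3u^3 - u^2 - (3/2)u

Using the Lagrange interpolation formula with nodes -4, -1, 1, 3, 4:
  L_0(u) = (u + 1)(u - 1)(u - 3)(u - 4) / 840
  L_1(u) = (u + 4)(u - 1)(u - 3)(u - 4) / -120
  L_2(u) = (u + 4)(u + 1)(u - 3)(u - 4) / 60
  L_3(u) = (u + 4)(u + 1)(u - 1)(u - 4) / -56
  L_4(u) = (u + 4)(u + 1)(u - 1)(u - 3) / 120
Then h(u) = -970·L_0(u) - 11/2·L_1(u) - 5/2·L_2(u) - 351/2·L_3(u) - 598·L_4(u).
Expanding and collecting terms gives h(u) = -3u^4 + 3u^3 - u^2 - (3/2)u.
Check: h(-1) = -11/2. ✓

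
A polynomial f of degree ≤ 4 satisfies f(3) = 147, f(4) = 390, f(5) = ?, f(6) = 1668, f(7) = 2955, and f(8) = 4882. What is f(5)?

On equispaced nodes a degree-4 polynomial has vanishing fifth forward difference, so
  - f(3) + 5·f(4) - 10·f(5) + 10·f(6) - 5·f(7) + f(8) = 0.
Substituting the known values and solving for f(5):
  -10·f(5) = -8590
  f(5) = 859.

859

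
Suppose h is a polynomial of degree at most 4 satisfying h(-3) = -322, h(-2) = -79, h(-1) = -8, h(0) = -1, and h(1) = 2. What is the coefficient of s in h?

Write h(s) = as^4 + bs^3 + cs^2 + ds + e. Substituting each data point gives a linear system:
  81a - 27b + 9c - 3d + e = -322
  16a - 8b + 4c - 2d + e = -79
  a - b + c - d + e = -8
  e = -1
  a + b + c + d + e = 2
Solving the system yields a = -2, b = 6, c = 0, d = -1, e = -1.
So h(s) = -2s⁴ + 6s³ - s - 1.
The coefficient of s is -1.

-1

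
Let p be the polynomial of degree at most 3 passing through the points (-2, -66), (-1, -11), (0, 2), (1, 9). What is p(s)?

Using the Lagrange interpolation formula with nodes -2, -1, 0, 1:
  L_0(s) = (s + 1)s(s - 1) / -6
  L_1(s) = (s + 2)s(s - 1) / 2
  L_2(s) = (s + 2)(s + 1)(s - 1) / -2
  L_3(s) = (s + 2)(s + 1)s / 6
Then p(s) = -66·L_0(s) - 11·L_1(s) + 2·L_2(s) + 9·L_3(s).
Expanding and collecting terms gives p(s) = 6s^3 - 3s^2 + 4s + 2.
Check: p(-2) = -66. ✓

p(s) = 6s^3 - 3s^2 + 4s + 2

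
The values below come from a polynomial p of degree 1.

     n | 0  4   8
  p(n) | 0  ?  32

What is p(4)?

16

The 2 known points determine the degree-1 polynomial uniquely.
Write p(n) = an + b. Substituting each data point gives a linear system:
  b = 0
  8a + b = 32
Solving the system yields a = 4, b = 0.
So p(n) = 4n.
Then p(4) = 16.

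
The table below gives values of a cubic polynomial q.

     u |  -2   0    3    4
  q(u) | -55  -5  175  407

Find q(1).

Using the Lagrange interpolation formula with nodes -2, 0, 3, 4:
  L_0(u) = u(u - 3)(u - 4) / -60
  L_1(u) = (u + 2)(u - 3)(u - 4) / 24
  L_2(u) = (u + 2)u(u - 4) / -15
  L_3(u) = (u + 2)u(u - 3) / 24
Then q(u) = -55·L_0(u) - 5·L_1(u) + 175·L_2(u) + 407·L_3(u).
Expanding and collecting terms gives q(u) = 6u^3 + u^2 + 3u - 5.
Evaluating at u = 1: q(1) = 5.

5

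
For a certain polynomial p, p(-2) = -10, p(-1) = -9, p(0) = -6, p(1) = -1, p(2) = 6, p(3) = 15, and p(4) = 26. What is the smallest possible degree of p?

2

Forward differences of the values at u = -2, -1, 0, 1, 2, 3, 4:
  p  : -10  -9  -6  -1  6  15  26
  Δ  : 1  3  5  7  9  11
  Δ^2: 2  2  2  2  2
  Δ^3: 0  0  0  0
  Δ^4: 0  0  0
  Δ^5: 0  0
  Δ^6: 0
The second differences are constant (2) and nonzero, while all higher differences vanish, so the minimal degree is 2.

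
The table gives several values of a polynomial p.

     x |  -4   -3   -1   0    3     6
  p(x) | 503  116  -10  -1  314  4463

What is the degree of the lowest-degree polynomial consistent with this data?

Divided differences on the nodes -4, -3, -1, 0, 3, 6:
  order 0: 503  116  -10  -1  314  4463
  order 1: -387  -63  9  105  1383
  order 2: 108  24  24  213
  order 3: -21  0  27
  order 4: 3  3
  order 5: 0
The order-4 divided differences are all 3 (nonzero) and every higher order vanishes, so the data lies on a polynomial of degree exactly 4.

4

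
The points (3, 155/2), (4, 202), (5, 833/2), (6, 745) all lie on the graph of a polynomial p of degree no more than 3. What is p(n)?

Using the Lagrange interpolation formula with nodes 3, 4, 5, 6:
  L_0(n) = (n - 4)(n - 5)(n - 6) / -6
  L_1(n) = (n - 3)(n - 5)(n - 6) / 2
  L_2(n) = (n - 3)(n - 4)(n - 6) / -2
  L_3(n) = (n - 3)(n - 4)(n - 5) / 6
Then p(n) = 155/2·L_0(n) + 202·L_1(n) + 833/2·L_2(n) + 745·L_3(n).
Expanding and collecting terms gives p(n) = 4n^3 - 3n^2 - (5/2)n + 4.
Check: p(4) = 202. ✓

p(n) = 4n^3 - 3n^2 - (5/2)n + 4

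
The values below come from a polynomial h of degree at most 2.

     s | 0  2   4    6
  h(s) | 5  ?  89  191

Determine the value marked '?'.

27

The 3 known points determine the degree-2 polynomial uniquely.
Write h(s) = as^2 + bs + c. Substituting each data point gives a linear system:
  c = 5
  16a + 4b + c = 89
  36a + 6b + c = 191
Solving the system yields a = 5, b = 1, c = 5.
So h(s) = 5s² + s + 5.
Then h(2) = 27.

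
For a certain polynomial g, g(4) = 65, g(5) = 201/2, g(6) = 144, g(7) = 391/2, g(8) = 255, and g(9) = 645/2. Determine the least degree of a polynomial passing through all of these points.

2

Forward differences of the values at s = 4, 5, 6, 7, 8, 9:
  g  : 65  201/2  144  391/2  255  645/2
  Δ  : 71/2  87/2  103/2  119/2  135/2
  Δ^2: 8  8  8  8
  Δ^3: 0  0  0
  Δ^4: 0  0
  Δ^5: 0
The second differences are constant (8) and nonzero, while all higher differences vanish, so the minimal degree is 2.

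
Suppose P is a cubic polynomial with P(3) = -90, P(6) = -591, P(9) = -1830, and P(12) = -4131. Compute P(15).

-7818

Using the Lagrange interpolation formula with nodes 3, 6, 9, 12:
  L_0(x) = (x - 6)(x - 9)(x - 12) / -162
  L_1(x) = (x - 3)(x - 9)(x - 12) / 54
  L_2(x) = (x - 3)(x - 6)(x - 12) / -54
  L_3(x) = (x - 3)(x - 6)(x - 9) / 162
Then P(x) = -90·L_0(x) - 591·L_1(x) - 1830·L_2(x) - 4131·L_3(x).
Expanding and collecting terms gives P(x) = -2x^3 - 5x^2 + 4x - 3.
Evaluating at x = 15: P(15) = -7818.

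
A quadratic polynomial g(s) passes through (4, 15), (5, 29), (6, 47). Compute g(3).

5

Forward differences of the values at s = 4, 5, 6:
  g  : 15  29  47
  Δ  : 14  18
  Δ^2: 4
The second differences are constant, confirming degree 2.
Interpolating (Newton forward form) and evaluating at s = 3 gives g(3) = 5.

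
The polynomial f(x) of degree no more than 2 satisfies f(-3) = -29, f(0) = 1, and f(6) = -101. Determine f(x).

Write f(x) = ax^2 + bx + c. Substituting each data point gives a linear system:
  9a - 3b + c = -29
  c = 1
  36a + 6b + c = -101
Solving the system yields a = -3, b = 1, c = 1.
So f(x) = -3x^2 + x + 1.
Check: f(6) = -101. ✓

f(x) = -3x^2 + x + 1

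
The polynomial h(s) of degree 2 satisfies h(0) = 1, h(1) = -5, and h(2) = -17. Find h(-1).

Using the Lagrange interpolation formula with nodes 0, 1, 2:
  L_0(s) = (s - 1)(s - 2) / 2
  L_1(s) = s(s - 2) / -1
  L_2(s) = s(s - 1) / 2
Then h(s) = 1·L_0(s) - 5·L_1(s) - 17·L_2(s).
Expanding and collecting terms gives h(s) = -3s^2 - 3s + 1.
Evaluating at s = -1: h(-1) = 1.

1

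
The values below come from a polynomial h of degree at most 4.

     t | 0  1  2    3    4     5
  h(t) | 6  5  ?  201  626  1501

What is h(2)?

On equispaced nodes a degree-4 polynomial has vanishing fifth forward difference, so
  - h(0) + 5·h(1) - 10·h(2) + 10·h(3) - 5·h(4) + h(5) = 0.
Substituting the known values and solving for h(2):
  -10·h(2) = -400
  h(2) = 40.

40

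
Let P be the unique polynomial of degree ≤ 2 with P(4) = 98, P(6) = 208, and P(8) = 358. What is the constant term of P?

Write P(s) = as^2 + bs + c. Substituting each data point gives a linear system:
  16a + 4b + c = 98
  36a + 6b + c = 208
  64a + 8b + c = 358
Solving the system yields a = 5, b = 5, c = -2.
So P(s) = 5s^2 + 5s - 2.
The constant term is -2.

-2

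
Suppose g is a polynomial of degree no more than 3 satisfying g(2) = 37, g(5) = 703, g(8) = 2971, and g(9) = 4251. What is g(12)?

Write g(u) = au^3 + bu^2 + cu + d. Substituting each data point gives a linear system:
  8a + 4b + 2c + d = 37
  125a + 25b + 5c + d = 703
  512a + 64b + 8c + d = 2971
  729a + 81b + 9c + d = 4251
Solving the system yields a = 6, b = -1, c = -5, d = 3.
So g(u) = 6u³ - u² - 5u + 3.
Then g(12) = 10167.

10167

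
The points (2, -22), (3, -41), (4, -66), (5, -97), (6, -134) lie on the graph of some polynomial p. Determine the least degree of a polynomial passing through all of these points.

Forward differences of the values at u = 2, 3, 4, 5, 6:
  p  : -22  -41  -66  -97  -134
  Δ  : -19  -25  -31  -37
  Δ^2: -6  -6  -6
  Δ^3: 0  0
  Δ^4: 0
The second differences are constant (-6) and nonzero, while all higher differences vanish, so the minimal degree is 2.

2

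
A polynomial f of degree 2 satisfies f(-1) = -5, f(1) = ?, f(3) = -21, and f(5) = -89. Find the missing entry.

7

The 3 known points determine the degree-2 polynomial uniquely.
Write f(t) = at^2 + bt + c. Substituting each data point gives a linear system:
  a - b + c = -5
  9a + 3b + c = -21
  25a + 5b + c = -89
Solving the system yields a = -5, b = 6, c = 6.
So f(t) = -5t^2 + 6t + 6.
Then f(1) = 7.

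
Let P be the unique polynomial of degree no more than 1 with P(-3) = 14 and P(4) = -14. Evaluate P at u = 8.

-30

Write P(u) = au + b. Substituting each data point gives a linear system:
  -3a + b = 14
  4a + b = -14
Solving the system yields a = -4, b = 2.
So P(u) = -4u + 2.
Then P(8) = -30.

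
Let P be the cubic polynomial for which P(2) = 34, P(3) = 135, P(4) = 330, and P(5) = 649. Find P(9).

Write P(s) = as^3 + bs^2 + cs + d. Substituting each data point gives a linear system:
  8a + 4b + 2c + d = 34
  27a + 9b + 3c + d = 135
  64a + 16b + 4c + d = 330
  125a + 25b + 5c + d = 649
Solving the system yields a = 5, b = 2, c = -4, d = -6.
So P(s) = 5s^3 + 2s^2 - 4s - 6.
Then P(9) = 3765.

3765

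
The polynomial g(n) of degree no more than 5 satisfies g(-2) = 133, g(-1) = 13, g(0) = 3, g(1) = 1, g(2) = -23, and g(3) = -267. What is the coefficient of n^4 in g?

Write g(n) = an^5 + bn^4 + cn^3 + dn^2 + en + k. Substituting each data point gives a linear system:
  -32a + 16b - 8c + 4d - 2e + k = 133
  -a + b - c + d - e + k = 13
  k = 3
  a + b + c + d + e + k = 1
  32a + 16b + 8c + 4d + 2e + k = -23
  243a + 81b + 27c + 9d + 3e + k = -267
Solving the system yields a = -2, b = 3, c = -1, d = 1, e = -3, k = 3.
So g(n) = -2n^5 + 3n^4 - n^3 + n^2 - 3n + 3.
The coefficient of n^4 is 3.

3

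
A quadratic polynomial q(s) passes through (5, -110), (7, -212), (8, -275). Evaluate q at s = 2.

Write q(s) = as^2 + bs + c. Substituting each data point gives a linear system:
  25a + 5b + c = -110
  49a + 7b + c = -212
  64a + 8b + c = -275
Solving the system yields a = -4, b = -3, c = 5.
So q(s) = -4s^2 - 3s + 5.
Then q(2) = -17.

-17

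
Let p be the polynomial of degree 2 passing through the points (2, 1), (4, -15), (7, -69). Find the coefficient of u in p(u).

Write p(u) = au^2 + bu + c. Substituting each data point gives a linear system:
  4a + 2b + c = 1
  16a + 4b + c = -15
  49a + 7b + c = -69
Solving the system yields a = -2, b = 4, c = 1.
So p(u) = -2u² + 4u + 1.
The coefficient of u is 4.

4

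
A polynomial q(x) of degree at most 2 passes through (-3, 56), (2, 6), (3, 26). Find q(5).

96

Using the Lagrange interpolation formula with nodes -3, 2, 3:
  L_0(x) = (x - 2)(x - 3) / 30
  L_1(x) = (x + 3)(x - 3) / -5
  L_2(x) = (x + 3)(x - 2) / 6
Then q(x) = 56·L_0(x) + 6·L_1(x) + 26·L_2(x).
Expanding and collecting terms gives q(x) = 5x^2 - 5x - 4.
Evaluating at x = 5: q(5) = 96.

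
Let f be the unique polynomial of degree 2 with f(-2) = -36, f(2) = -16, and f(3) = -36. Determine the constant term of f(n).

Write f(n) = an^2 + bn + c. Substituting each data point gives a linear system:
  4a - 2b + c = -36
  4a + 2b + c = -16
  9a + 3b + c = -36
Solving the system yields a = -5, b = 5, c = -6.
So f(n) = -5n² + 5n - 6.
The constant term is -6.

-6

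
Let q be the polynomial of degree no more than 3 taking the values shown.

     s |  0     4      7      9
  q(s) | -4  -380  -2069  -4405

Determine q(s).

q(s) = -6s^3 - s^2 + 6s - 4

Using the Lagrange interpolation formula with nodes 0, 4, 7, 9:
  L_0(s) = (s - 4)(s - 7)(s - 9) / -252
  L_1(s) = s(s - 7)(s - 9) / 60
  L_2(s) = s(s - 4)(s - 9) / -42
  L_3(s) = s(s - 4)(s - 7) / 90
Then q(s) = -4·L_0(s) - 380·L_1(s) - 2069·L_2(s) - 4405·L_3(s).
Expanding and collecting terms gives q(s) = -6s^3 - s^2 + 6s - 4.
Check: q(0) = -4. ✓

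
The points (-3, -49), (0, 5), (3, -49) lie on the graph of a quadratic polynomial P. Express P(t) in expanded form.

Using the Lagrange interpolation formula with nodes -3, 0, 3:
  L_0(t) = t(t - 3) / 18
  L_1(t) = (t + 3)(t - 3) / -9
  L_2(t) = (t + 3)t / 18
Then P(t) = -49·L_0(t) + 5·L_1(t) - 49·L_2(t).
Expanding and collecting terms gives P(t) = -6t^2 + 5.
Check: P(3) = -49. ✓

P(t) = -6t^2 + 5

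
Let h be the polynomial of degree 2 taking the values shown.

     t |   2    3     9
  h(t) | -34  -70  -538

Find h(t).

h(t) = -6t^2 - 6t + 2

Write h(t) = at^2 + bt + c. Substituting each data point gives a linear system:
  4a + 2b + c = -34
  9a + 3b + c = -70
  81a + 9b + c = -538
Solving the system yields a = -6, b = -6, c = 2.
So h(t) = -6t² - 6t + 2.
Check: h(9) = -538. ✓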